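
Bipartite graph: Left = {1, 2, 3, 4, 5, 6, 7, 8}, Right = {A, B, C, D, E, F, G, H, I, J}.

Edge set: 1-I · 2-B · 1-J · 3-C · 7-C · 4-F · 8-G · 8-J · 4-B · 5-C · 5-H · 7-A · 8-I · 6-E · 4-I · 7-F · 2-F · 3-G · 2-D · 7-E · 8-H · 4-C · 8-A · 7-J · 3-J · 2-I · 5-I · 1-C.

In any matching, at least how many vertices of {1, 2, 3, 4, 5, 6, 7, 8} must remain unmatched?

0

One maximum matching: 1–C, 2–F, 3–G, 4–B, 5–H, 6–E, 7–A, 8–J.
This saturates every left vertex, so 8 is the maximum.
That matches 8 of the 8, leaving 0 unmatched; no matching can do better.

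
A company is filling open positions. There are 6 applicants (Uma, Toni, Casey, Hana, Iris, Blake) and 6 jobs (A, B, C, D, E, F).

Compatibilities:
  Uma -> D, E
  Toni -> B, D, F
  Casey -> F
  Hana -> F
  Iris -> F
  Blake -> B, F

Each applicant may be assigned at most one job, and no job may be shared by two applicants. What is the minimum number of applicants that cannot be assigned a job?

2

A valid assignment of size 4: Uma-E, Toni-D, Casey-F, Blake-B.
The set {Casey, Hana, Iris} has only 1 neighbour ({F}), so by Hall's theorem at most 4 of the 6 applicants can be matched.
That matches 4 of the 6, leaving 2 unmatched; no matching can do better.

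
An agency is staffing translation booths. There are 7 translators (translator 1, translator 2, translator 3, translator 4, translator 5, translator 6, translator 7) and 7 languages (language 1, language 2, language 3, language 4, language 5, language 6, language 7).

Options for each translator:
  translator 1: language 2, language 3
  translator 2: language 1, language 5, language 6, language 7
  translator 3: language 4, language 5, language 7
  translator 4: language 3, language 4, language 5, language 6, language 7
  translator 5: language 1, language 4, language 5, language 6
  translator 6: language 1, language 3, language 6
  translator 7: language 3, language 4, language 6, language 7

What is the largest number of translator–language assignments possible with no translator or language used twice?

One maximum matching: translator 1–language 2, translator 2–language 5, translator 3–language 4, translator 4–language 3, translator 5–language 6, translator 6–language 1, translator 7–language 7.
All 7 translators are matched, so no larger matching exists.

7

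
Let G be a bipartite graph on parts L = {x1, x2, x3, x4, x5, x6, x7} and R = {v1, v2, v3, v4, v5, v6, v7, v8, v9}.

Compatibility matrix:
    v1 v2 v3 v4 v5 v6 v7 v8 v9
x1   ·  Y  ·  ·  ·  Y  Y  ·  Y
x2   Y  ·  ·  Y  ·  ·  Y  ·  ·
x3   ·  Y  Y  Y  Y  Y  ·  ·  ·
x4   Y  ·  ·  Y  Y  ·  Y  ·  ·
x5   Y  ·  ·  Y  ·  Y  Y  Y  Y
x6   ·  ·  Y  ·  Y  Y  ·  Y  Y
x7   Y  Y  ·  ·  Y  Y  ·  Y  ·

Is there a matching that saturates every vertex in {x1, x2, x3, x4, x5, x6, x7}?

A valid assignment of size 7: x1→v9, x2→v4, x3→v3, x4→v7, x5→v1, x6→v6, x7→v2.
Every left vertex is matched, so this matching saturates all of them.

Yes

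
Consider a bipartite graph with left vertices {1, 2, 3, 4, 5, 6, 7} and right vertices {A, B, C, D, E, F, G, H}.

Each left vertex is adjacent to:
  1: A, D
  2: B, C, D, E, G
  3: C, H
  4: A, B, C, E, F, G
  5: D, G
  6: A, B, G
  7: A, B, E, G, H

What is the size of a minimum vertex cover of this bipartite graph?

7

The 7 edges 1–A, 2–C, 3–H, 4–E, 5–D, 6–B, 7–G form a matching, so any vertex cover needs at least 7 vertices (one per matched edge).
Conversely {1, 2, 3, 4, 5, 6, 7} meets every edge and has exactly 7 vertices, so 7 is optimal.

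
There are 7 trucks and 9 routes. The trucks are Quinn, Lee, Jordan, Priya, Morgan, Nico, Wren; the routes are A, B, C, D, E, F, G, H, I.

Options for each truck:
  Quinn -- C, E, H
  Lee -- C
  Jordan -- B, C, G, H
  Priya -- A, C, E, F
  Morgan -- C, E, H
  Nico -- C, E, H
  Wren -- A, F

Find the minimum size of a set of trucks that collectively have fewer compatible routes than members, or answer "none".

4

Take S = {Quinn, Lee, Morgan, Nico}. Its neighbourhood is {C, E, H}, so |N(S)| = 3 < |S| = 4.
Every subset of size less than 4 has at least as many neighbours as members, so 4 is the minimum.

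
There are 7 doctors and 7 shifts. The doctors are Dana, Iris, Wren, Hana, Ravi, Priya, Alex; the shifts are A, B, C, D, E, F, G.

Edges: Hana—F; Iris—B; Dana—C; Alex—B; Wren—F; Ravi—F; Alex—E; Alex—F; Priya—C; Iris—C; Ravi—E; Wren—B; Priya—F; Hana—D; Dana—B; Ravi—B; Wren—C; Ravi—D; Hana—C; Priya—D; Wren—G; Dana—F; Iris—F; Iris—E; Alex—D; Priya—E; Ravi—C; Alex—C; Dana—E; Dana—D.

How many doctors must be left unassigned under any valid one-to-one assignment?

1

One maximum matching: Dana→F, Iris→C, Wren→G, Hana→D, Ravi→B, Priya→E.
The set {Dana, Iris, Hana, Ravi, Priya, Alex} has only 5 neighbours ({B, C, D, E, F}), so by Hall's theorem at most 6 of the 7 doctors can be matched.
That matches 6 of the 7, leaving 1 unmatched; no matching can do better.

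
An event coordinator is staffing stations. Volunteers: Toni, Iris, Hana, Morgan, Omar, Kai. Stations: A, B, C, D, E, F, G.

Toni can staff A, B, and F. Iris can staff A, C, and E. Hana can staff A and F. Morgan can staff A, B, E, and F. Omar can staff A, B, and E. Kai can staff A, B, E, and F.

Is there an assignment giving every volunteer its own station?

The set {Toni, Hana, Morgan, Omar, Kai} has only 4 neighbours ({A, B, E, F}), so by Hall's theorem at most 5 of the 6 volunteers can be matched.
Hence no matching covers every volunteer.

No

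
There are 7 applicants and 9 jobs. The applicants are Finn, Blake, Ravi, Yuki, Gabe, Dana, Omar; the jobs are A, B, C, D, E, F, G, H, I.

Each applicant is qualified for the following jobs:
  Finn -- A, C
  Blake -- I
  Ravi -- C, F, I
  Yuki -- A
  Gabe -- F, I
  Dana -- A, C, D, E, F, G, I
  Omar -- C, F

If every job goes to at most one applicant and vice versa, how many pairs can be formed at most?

One maximum matching: Finn→C, Blake→I, Ravi→F, Yuki→A, Dana→G.
The set {Finn, Blake, Ravi, Yuki, Gabe, Omar} has only 4 neighbours ({A, C, F, I}), so by Hall's theorem at most 5 of the 7 applicants can be matched.

5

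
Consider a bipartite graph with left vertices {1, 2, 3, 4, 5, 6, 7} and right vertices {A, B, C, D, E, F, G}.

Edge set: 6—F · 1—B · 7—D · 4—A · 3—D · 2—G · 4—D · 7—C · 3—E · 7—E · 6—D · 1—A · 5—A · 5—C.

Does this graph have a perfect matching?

Yes

A valid assignment of size 7: 1–B, 2–G, 3–D, 4–A, 5–C, 6–F, 7–E.
Every left vertex is matched, so this is a perfect matching.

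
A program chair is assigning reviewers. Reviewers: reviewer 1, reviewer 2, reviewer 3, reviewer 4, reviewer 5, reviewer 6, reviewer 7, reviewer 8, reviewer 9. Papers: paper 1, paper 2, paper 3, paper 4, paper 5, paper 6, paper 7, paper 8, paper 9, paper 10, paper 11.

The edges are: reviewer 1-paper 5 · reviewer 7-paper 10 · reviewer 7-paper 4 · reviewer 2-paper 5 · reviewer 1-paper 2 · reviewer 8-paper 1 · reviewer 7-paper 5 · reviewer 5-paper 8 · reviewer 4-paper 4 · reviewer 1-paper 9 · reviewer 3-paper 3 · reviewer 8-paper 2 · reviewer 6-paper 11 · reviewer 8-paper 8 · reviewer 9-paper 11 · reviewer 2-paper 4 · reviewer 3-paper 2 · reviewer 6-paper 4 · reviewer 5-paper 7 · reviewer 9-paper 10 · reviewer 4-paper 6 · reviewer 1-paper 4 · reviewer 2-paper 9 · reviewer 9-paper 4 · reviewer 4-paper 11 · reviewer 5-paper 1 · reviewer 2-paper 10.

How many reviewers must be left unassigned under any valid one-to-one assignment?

0

One maximum matching: reviewer 1-paper 2, reviewer 2-paper 5, reviewer 3-paper 3, reviewer 4-paper 6, reviewer 5-paper 7, reviewer 6-paper 11, reviewer 7-paper 10, reviewer 8-paper 1, reviewer 9-paper 4.
This saturates every reviewer, so 9 is the maximum.
That matches 9 of the 9, leaving 0 unmatched; no matching can do better.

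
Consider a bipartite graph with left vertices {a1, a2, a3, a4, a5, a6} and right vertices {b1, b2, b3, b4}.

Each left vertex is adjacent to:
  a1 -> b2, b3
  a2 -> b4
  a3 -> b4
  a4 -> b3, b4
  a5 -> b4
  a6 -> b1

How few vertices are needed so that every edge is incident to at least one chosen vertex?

4

{a1, a4, a6, b4} is a vertex cover of size 4: every edge has an endpoint in this set.
No smaller cover exists because a1–b2, a2–b4, a4–b3, a6–b1 is a matching of size 4, and a cover must include an endpoint of each of these disjoint edges (König's theorem).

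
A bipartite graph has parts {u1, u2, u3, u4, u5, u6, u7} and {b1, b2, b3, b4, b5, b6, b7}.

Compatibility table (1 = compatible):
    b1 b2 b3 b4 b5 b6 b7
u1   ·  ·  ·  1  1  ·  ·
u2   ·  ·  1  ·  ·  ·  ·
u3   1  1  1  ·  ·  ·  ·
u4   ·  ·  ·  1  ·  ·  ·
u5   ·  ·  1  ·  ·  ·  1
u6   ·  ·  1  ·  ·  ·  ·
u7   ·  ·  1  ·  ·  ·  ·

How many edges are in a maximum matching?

5

For example, pair u1–b5, u2–b3, u3–b2, u4–b4, u5–b7.
The set {u2, u6, u7} has only 1 neighbour ({b3}), so by Hall's theorem at most 5 of the 7 left vertices can be matched.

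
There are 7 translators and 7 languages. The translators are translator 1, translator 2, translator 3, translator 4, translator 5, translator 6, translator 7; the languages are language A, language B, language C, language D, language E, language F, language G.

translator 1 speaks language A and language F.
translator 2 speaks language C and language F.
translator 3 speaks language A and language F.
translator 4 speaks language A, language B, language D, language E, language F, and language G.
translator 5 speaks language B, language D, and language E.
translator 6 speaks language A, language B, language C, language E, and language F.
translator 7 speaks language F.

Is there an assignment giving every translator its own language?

No

The set {translator 1, translator 3, translator 7} has only 2 neighbours ({language A, language F}), so by Hall's theorem at most 6 of the 7 translators can be matched.
Hence no matching covers every translator.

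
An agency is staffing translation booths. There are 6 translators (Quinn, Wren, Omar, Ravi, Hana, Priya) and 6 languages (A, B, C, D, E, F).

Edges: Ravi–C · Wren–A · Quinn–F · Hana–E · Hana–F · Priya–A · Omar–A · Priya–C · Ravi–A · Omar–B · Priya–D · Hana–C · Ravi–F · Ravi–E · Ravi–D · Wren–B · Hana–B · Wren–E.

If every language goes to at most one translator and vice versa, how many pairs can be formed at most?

A valid assignment of size 6: Quinn→F, Wren→E, Omar→A, Ravi→D, Hana→B, Priya→C.
All 6 translators are matched, so no larger matching exists.

6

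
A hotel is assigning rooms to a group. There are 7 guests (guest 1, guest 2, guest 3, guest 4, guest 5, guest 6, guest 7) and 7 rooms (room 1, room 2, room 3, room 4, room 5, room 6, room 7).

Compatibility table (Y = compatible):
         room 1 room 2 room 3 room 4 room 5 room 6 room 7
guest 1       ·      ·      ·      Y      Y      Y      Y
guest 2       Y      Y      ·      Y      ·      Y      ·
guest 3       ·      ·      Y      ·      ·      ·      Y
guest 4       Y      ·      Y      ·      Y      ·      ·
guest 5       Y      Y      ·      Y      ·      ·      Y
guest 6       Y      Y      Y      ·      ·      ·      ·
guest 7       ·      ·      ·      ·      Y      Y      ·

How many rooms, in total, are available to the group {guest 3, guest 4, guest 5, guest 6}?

The union of neighbours of {guest 3, guest 4, guest 5, guest 6} is {room 1, room 2, room 3, room 4, room 5, room 7}, which has 6 elements.
Since |N(S)| = 6 ≥ |S| = 4, Hall's condition holds for this subset.

6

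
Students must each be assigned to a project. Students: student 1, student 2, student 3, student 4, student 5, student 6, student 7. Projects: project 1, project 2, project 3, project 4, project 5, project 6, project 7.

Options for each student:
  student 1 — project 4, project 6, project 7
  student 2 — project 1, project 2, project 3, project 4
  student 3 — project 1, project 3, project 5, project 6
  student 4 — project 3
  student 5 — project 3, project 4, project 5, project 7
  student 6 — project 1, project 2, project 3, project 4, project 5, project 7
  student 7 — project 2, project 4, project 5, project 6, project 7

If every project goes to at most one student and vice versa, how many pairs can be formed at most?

For example, pair student 1-project 6, student 2-project 4, student 3-project 1, student 4-project 3, student 5-project 5, student 6-project 2, student 7-project 7.
This saturates every student, so 7 is the maximum.

7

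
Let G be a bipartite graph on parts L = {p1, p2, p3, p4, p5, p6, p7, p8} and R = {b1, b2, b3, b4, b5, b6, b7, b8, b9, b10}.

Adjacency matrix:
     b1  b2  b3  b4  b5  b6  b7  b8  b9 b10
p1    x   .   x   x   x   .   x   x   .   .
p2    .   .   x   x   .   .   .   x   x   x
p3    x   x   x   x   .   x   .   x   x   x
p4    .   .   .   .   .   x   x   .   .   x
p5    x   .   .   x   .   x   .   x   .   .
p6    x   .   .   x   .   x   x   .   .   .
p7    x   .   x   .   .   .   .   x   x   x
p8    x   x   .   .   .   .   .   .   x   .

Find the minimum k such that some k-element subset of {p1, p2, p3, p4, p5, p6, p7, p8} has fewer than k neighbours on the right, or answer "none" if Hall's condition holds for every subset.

A matching saturating every left vertex exists, for instance p1→b5, p2→b10, p3→b1, p4→b7, p5→b6, p6→b4, p7→b8, p8→b2.
By Hall's marriage theorem, this means |N(S)| ≥ |S| for every subset S, so no violating subset exists.

none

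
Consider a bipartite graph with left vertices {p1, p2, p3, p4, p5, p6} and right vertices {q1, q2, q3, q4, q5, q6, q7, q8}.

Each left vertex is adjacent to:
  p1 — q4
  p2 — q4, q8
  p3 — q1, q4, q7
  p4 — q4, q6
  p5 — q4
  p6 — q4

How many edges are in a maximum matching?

One maximum matching: p1–q4, p2–q8, p3–q7, p4–q6.
The set {p1, p5, p6} has only 1 neighbour ({q4}), so by Hall's theorem at most 4 of the 6 left vertices can be matched.

4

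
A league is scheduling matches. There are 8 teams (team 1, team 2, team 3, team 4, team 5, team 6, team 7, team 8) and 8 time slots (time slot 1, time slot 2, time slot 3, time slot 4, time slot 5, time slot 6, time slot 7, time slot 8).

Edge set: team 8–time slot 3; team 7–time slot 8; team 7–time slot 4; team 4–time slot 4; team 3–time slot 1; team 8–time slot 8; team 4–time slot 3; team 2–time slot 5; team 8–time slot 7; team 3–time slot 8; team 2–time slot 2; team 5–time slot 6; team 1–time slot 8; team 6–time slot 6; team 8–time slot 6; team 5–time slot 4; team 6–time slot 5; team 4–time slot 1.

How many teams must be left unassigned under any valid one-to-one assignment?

A valid assignment of size 8: team 1–time slot 8, team 2–time slot 2, team 3–time slot 1, team 4–time slot 3, team 5–time slot 6, team 6–time slot 5, team 7–time slot 4, team 8–time slot 7.
This saturates every team, so 8 is the maximum.
That matches 8 of the 8, leaving 0 unmatched; no matching can do better.

0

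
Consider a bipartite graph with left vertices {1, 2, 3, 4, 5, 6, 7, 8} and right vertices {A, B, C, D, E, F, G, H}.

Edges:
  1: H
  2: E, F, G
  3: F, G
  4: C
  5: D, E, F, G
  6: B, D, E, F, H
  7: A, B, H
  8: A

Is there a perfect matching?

A valid assignment of size 8: 1–H, 2–G, 3–F, 4–C, 5–D, 6–E, 7–B, 8–A.
All 8 left vertices are covered.

Yes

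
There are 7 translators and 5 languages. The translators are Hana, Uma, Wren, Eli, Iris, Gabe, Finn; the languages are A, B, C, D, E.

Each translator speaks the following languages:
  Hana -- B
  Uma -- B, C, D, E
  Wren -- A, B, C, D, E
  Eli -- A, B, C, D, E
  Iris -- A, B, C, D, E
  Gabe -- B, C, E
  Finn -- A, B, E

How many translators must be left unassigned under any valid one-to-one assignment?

2

A valid assignment of size 5: Hana-B, Uma-C, Wren-D, Eli-E, Iris-A.
The set {Hana, Uma, Wren, Eli, Iris, Gabe, Finn} has only 5 neighbours ({A, B, C, D, E}), so by Hall's theorem at most 5 of the 7 translators can be matched.
That matches 5 of the 7, leaving 2 unmatched; no matching can do better.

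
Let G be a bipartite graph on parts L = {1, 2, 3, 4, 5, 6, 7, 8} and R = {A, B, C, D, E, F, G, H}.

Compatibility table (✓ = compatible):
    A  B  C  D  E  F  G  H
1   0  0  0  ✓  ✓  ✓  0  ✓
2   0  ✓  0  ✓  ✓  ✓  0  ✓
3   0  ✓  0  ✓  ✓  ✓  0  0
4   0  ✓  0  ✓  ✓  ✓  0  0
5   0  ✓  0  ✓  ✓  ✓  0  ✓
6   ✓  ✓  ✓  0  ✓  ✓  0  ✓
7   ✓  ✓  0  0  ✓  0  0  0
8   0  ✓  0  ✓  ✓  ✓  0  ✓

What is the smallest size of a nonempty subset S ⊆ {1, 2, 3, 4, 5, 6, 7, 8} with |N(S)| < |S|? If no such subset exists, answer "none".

6

Take S = {1, 2, 3, 4, 5, 8}. Its neighbourhood is {B, D, E, F, H}, so |N(S)| = 5 < |S| = 6.
Every subset of size less than 6 has at least as many neighbours as members, so 6 is the minimum.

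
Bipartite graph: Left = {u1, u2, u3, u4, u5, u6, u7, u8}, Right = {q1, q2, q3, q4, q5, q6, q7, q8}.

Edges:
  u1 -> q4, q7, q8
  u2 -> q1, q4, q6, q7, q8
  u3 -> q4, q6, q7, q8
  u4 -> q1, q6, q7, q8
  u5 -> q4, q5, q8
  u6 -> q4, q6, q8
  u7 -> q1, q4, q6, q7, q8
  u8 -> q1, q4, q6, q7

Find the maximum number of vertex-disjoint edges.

A valid assignment of size 6: u1–q8, u2–q4, u3–q7, u4–q1, u5–q5, u6–q6.
The set {u1, u2, u3, u4, u6, u7, u8} has only 5 neighbours ({q1, q4, q6, q7, q8}), so by Hall's theorem at most 6 of the 8 left vertices can be matched.

6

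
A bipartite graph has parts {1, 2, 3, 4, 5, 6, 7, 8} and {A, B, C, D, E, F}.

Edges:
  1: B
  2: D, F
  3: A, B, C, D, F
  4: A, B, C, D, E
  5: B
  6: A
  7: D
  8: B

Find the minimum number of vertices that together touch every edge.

6

The 6 edges 1–B, 2–F, 3–C, 4–E, 6–A, 7–D form a matching, so any vertex cover needs at least 6 vertices (one per matched edge).
Conversely {2, 3, 4, 6, 7, B} meets every edge and has exactly 6 vertices, so 6 is optimal.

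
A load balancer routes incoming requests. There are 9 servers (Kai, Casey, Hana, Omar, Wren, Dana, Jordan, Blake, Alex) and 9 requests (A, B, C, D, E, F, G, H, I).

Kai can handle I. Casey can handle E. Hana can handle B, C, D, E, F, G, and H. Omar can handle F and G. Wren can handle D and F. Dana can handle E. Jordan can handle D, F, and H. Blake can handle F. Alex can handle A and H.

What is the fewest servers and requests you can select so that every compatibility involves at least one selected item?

The 8 edges Kai–I, Casey–E, Hana–B, Omar–G, Wren–D, Jordan–H, Blake–F, Alex–A form a matching, so any vertex cover needs at least 8 vertices (one per matched edge).
Conversely {Kai, Hana, Omar, Wren, Jordan, Blake, Alex, E} meets every edge and has exactly 8 vertices, so 8 is optimal.

8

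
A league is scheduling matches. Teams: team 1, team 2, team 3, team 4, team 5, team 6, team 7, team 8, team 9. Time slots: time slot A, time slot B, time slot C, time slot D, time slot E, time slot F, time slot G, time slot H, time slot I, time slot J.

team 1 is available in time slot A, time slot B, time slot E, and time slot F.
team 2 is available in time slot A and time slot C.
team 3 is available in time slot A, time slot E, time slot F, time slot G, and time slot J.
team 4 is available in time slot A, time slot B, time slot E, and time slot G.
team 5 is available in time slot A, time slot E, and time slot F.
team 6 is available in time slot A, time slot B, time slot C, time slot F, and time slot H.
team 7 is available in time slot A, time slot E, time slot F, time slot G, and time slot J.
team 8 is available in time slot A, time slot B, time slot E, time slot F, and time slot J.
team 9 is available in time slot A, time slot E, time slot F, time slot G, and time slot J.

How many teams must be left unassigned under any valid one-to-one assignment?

1

For example, pair team 1-time slot F, team 2-time slot C, team 3-time slot G, team 4-time slot B, team 5-time slot A, team 6-time slot H, team 7-time slot E, team 8-time slot J.
The set {team 1, team 3, team 4, team 5, team 7, team 8, team 9} has only 6 neighbours ({time slot A, time slot B, time slot E, time slot F, time slot G, time slot J}), so by Hall's theorem at most 8 of the 9 teams can be matched.
That matches 8 of the 9, leaving 1 unmatched; no matching can do better.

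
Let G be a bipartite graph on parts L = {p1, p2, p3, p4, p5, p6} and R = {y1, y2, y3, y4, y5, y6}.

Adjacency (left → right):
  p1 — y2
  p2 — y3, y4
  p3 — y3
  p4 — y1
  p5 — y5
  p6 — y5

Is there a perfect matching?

No

The set {p5, p6} has only 1 neighbour ({y5}), so by Hall's theorem at most 5 of the 6 left vertices can be matched.
Hence no matching covers every left vertex.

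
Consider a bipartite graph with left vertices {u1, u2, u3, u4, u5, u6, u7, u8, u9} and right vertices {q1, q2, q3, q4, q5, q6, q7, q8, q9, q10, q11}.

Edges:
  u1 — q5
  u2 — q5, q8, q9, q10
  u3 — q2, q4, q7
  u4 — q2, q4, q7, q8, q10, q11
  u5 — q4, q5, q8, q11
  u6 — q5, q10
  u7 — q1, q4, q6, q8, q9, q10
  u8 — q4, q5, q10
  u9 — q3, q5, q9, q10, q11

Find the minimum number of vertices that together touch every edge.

9

The 9 edges u1–q5, u2–q8, u3–q2, u4–q7, u5–q11, u6–q10, u7–q6, u8–q4, u9–q9 form a matching, so any vertex cover needs at least 9 vertices (one per matched edge).
Conversely {u1, u2, u3, u4, u5, u6, u7, u8, u9} meets every edge and has exactly 9 vertices, so 9 is optimal.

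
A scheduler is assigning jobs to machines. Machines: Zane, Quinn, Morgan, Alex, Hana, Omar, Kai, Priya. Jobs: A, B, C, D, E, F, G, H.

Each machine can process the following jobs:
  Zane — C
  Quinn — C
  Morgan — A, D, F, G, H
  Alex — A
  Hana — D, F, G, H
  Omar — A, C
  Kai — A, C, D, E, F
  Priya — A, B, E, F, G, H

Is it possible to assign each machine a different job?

The set {Zane, Quinn, Alex, Omar} has only 2 neighbours ({A, C}), so by Hall's theorem at most 6 of the 8 machines can be matched.
Hence no matching covers every machine.

No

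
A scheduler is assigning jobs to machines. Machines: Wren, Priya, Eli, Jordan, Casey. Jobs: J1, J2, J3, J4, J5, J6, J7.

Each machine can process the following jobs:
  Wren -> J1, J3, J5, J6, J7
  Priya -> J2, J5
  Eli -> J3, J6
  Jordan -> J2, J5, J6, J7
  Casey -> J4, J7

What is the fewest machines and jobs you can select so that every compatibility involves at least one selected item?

5

{Wren, Priya, Eli, Jordan, Casey} is a vertex cover of size 5: every edge has an endpoint in this set.
No smaller cover exists because Wren–J6, Priya–J2, Eli–J3, Jordan–J5, Casey–J7 is a matching of size 5, and a cover must include an endpoint of each of these disjoint edges (König's theorem).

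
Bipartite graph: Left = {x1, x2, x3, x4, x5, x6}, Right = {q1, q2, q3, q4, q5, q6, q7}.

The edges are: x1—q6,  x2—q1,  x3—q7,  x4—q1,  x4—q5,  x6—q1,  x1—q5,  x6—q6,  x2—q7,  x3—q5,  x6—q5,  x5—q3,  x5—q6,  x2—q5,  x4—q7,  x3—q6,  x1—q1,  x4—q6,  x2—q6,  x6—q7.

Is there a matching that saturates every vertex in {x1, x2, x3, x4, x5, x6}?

The set {x1, x2, x3, x4, x6} has only 4 neighbours ({q1, q5, q6, q7}), so by Hall's theorem at most 5 of the 6 left vertices can be matched.
Hence no matching covers every left vertex.

No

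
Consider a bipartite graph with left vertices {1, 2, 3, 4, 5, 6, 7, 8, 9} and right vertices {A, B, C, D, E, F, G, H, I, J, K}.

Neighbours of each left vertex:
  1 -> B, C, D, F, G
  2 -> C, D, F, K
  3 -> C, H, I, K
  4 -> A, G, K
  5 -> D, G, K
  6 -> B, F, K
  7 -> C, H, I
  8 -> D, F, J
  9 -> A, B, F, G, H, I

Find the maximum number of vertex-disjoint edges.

A valid assignment of size 9: 1-B, 2-C, 3-K, 4-A, 5-D, 6-F, 7-H, 8-J, 9-G.
All 9 left vertices are matched, so no larger matching exists.

9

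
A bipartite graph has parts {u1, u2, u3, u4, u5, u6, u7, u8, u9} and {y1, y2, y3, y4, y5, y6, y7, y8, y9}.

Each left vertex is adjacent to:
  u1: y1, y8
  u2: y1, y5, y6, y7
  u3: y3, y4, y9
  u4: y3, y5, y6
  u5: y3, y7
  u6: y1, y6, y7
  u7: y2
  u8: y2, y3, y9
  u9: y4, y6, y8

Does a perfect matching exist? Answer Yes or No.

One maximum matching: u1→y1, u2→y6, u3→y4, u4→y5, u5→y3, u6→y7, u7→y2, u8→y9, u9→y8.
All 9 left vertices are covered.

Yes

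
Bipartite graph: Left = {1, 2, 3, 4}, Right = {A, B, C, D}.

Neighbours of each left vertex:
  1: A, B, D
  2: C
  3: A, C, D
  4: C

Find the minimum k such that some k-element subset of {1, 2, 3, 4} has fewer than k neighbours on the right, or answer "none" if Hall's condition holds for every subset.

Take S = {2, 4}. Its neighbourhood is {C}, so |N(S)| = 1 < |S| = 2.
No single vertex violates Hall's condition since each has at least one neighbour, so 2 is the minimum.

2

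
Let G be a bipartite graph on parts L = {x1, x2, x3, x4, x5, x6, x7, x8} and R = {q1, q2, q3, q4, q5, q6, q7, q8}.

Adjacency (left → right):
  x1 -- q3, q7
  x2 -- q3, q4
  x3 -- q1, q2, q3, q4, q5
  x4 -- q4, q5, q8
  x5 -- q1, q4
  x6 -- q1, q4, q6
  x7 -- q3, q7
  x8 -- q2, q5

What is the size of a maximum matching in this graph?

8

A valid assignment of size 8: x1–q3, x2–q4, x3–q5, x4–q8, x5–q1, x6–q6, x7–q7, x8–q2.
All 8 left vertices are matched, so no larger matching exists.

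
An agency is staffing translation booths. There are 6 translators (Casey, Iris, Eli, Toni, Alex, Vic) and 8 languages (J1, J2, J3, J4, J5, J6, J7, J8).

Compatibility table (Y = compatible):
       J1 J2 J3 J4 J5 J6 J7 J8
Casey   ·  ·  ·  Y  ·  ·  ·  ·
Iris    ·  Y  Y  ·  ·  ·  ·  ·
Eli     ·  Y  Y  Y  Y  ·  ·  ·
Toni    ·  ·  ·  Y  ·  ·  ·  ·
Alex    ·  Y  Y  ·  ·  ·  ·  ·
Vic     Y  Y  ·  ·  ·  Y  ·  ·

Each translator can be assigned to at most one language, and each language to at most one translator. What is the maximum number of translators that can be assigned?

5

A valid assignment of size 5: Casey-J4, Iris-J2, Eli-J5, Alex-J3, Vic-J6.
The set {Casey, Toni} has only 1 neighbour ({J4}), so by Hall's theorem at most 5 of the 6 translators can be matched.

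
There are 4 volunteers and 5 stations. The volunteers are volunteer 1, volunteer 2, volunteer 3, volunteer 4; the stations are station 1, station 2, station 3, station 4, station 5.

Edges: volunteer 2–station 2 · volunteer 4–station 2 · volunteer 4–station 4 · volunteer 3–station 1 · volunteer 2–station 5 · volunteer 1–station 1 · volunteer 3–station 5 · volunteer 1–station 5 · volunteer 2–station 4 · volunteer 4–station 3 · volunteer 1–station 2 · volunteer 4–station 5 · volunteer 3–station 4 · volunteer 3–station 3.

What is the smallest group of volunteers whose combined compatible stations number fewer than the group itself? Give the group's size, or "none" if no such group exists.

none

A matching saturating every volunteer exists, for instance volunteer 1→station 1, volunteer 2→station 5, volunteer 3→station 3, volunteer 4→station 2.
By Hall's marriage theorem, this means |N(S)| ≥ |S| for every subset S, so no violating subset exists.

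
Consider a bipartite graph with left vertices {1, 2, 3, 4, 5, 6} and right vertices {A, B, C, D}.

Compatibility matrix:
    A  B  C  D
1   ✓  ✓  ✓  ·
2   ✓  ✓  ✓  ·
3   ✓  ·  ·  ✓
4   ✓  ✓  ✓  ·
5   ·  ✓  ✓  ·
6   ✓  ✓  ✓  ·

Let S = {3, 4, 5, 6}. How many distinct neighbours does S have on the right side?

4

The union of neighbours of {3, 4, 5, 6} is {A, B, C, D}, which has 4 elements.
Since |N(S)| = 4 ≥ |S| = 4, Hall's condition holds for this subset.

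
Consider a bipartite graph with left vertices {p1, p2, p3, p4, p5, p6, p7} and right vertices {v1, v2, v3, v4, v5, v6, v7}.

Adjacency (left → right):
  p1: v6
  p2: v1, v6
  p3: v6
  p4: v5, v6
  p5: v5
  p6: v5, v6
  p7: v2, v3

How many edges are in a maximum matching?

For example, pair p1–v6, p2–v1, p4–v5, p7–v2.
The set {p1, p3, p4, p5, p6} has only 2 neighbours ({v5, v6}), so by Hall's theorem at most 4 of the 7 left vertices can be matched.

4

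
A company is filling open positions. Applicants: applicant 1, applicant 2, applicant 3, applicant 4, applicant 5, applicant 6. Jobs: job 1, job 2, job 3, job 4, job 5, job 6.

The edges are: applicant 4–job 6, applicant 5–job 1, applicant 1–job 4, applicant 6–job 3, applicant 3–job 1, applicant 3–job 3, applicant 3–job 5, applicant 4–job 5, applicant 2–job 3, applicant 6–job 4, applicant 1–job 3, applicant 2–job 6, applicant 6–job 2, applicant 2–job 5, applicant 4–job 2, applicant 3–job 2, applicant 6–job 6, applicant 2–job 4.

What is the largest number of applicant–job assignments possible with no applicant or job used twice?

6

For example, pair applicant 1–job 4, applicant 2–job 3, applicant 3–job 5, applicant 4–job 6, applicant 5–job 1, applicant 6–job 2.
All 6 applicants are matched, so no larger matching exists.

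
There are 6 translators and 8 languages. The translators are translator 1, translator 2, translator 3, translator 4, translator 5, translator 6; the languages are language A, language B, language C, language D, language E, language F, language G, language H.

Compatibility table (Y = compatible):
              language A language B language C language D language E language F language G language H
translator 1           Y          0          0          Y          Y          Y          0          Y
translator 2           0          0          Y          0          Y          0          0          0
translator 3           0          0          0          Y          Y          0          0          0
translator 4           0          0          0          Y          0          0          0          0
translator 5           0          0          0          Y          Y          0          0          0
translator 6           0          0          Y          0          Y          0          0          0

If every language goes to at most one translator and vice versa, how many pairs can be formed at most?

For example, pair translator 1-language F, translator 2-language C, translator 3-language E, translator 4-language D.
The set {translator 2, translator 3, translator 4, translator 5, translator 6} has only 3 neighbours ({language C, language D, language E}), so by Hall's theorem at most 4 of the 6 translators can be matched.

4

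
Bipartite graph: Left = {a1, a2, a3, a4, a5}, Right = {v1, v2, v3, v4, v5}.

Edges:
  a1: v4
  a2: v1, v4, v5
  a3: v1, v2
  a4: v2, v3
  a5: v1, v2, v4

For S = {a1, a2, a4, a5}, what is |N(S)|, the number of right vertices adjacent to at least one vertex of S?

5

The union of neighbours of {a1, a2, a4, a5} is {v1, v2, v3, v4, v5}, which has 5 elements.
Since |N(S)| = 5 ≥ |S| = 4, Hall's condition holds for this subset.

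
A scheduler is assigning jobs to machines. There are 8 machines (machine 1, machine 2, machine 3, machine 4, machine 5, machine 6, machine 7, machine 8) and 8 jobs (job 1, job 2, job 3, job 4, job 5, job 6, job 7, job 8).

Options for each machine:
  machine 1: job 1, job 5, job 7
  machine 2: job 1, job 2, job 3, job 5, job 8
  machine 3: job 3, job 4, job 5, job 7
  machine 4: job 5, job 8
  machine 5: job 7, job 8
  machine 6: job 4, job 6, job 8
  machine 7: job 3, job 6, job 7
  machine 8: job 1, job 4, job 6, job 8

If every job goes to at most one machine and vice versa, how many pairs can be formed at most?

A valid assignment of size 8: machine 1-job 1, machine 2-job 2, machine 3-job 3, machine 4-job 5, machine 5-job 8, machine 6-job 4, machine 7-job 7, machine 8-job 6.
All 8 machines are matched, so no larger matching exists.

8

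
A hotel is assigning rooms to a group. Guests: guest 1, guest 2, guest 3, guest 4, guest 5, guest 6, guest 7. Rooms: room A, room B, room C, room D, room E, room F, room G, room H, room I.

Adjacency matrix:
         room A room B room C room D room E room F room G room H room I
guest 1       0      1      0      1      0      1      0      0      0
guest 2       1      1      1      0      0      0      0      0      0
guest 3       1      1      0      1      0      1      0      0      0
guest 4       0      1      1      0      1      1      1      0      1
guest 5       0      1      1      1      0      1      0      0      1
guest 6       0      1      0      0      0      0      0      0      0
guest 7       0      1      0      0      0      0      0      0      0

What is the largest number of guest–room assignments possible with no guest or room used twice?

6

For example, pair guest 1-room F, guest 2-room C, guest 3-room A, guest 4-room I, guest 5-room D, guest 6-room B.
The set {guest 6, guest 7} has only 1 neighbour ({room B}), so by Hall's theorem at most 6 of the 7 guests can be matched.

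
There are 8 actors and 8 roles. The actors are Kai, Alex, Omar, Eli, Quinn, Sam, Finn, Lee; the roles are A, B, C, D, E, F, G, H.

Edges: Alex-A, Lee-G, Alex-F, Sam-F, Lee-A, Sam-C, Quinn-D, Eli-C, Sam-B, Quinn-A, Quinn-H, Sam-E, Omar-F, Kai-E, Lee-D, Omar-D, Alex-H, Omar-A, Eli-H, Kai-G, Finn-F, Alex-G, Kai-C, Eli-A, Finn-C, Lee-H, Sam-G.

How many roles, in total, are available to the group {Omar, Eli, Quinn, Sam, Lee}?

The union of neighbours of {Omar, Eli, Quinn, Sam, Lee} is {A, B, C, D, E, F, G, H}, which has 8 elements.
Since |N(S)| = 8 ≥ |S| = 5, Hall's condition holds for this subset.

8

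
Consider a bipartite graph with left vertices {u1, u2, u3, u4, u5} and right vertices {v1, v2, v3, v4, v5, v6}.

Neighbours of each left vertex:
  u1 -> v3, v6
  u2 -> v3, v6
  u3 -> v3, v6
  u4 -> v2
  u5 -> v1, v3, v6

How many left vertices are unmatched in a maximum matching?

1

One maximum matching: u1→v3, u2→v6, u4→v2, u5→v1.
The set {u1, u2, u3} has only 2 neighbours ({v3, v6}), so by Hall's theorem at most 4 of the 5 left vertices can be matched.
That matches 4 of the 5, leaving 1 unmatched; no matching can do better.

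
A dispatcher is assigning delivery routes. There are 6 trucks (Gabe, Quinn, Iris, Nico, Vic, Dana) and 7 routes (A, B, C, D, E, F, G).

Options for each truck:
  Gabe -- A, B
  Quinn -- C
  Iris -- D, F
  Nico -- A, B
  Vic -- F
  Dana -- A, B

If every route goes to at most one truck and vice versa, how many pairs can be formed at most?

5

A valid assignment of size 5: Gabe→A, Quinn→C, Iris→D, Nico→B, Vic→F.
The set {Gabe, Nico, Dana} has only 2 neighbours ({A, B}), so by Hall's theorem at most 5 of the 6 trucks can be matched.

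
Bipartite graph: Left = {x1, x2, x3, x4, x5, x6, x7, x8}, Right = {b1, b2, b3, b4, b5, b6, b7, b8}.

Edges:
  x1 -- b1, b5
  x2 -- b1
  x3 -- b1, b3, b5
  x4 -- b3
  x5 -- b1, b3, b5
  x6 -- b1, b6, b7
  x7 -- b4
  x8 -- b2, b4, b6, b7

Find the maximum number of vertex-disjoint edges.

For example, pair x1→b5, x2→b1, x3→b3, x6→b7, x7→b4, x8→b6.
The set {x1, x2, x3, x4, x5} has only 3 neighbours ({b1, b3, b5}), so by Hall's theorem at most 6 of the 8 left vertices can be matched.

6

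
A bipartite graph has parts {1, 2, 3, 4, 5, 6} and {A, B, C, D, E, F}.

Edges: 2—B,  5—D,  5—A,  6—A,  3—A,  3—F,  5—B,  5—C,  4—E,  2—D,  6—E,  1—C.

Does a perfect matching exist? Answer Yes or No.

For example, pair 1-C, 2-D, 3-F, 4-E, 5-B, 6-A.
Every left vertex is matched, so this is a perfect matching.

Yes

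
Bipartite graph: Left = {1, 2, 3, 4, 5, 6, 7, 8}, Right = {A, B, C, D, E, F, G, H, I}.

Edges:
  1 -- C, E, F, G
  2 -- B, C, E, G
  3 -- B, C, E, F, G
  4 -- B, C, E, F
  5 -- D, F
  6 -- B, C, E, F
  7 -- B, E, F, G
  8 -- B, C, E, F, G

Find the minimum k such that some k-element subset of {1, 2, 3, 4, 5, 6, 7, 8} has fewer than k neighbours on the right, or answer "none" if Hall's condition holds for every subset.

Take S = {1, 2, 3, 4, 6, 7}. Its neighbourhood is {B, C, E, F, G}, so |N(S)| = 5 < |S| = 6.
Every subset of size less than 6 has at least as many neighbours as members, so 6 is the minimum.

6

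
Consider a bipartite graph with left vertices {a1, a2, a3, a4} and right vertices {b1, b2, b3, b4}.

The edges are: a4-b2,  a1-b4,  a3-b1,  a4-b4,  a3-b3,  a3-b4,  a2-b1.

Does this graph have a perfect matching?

Yes

A valid assignment of size 4: a1→b4, a2→b1, a3→b3, a4→b2.
All 4 left vertices are covered.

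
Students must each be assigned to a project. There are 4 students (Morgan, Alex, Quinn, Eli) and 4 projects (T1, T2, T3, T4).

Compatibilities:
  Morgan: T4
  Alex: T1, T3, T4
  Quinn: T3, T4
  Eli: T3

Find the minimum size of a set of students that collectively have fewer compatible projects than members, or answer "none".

3

Take S = {Morgan, Quinn, Eli}. Its neighbourhood is {T3, T4}, so |N(S)| = 2 < |S| = 3.
Every subset of size less than 3 has at least as many neighbours as members, so 3 is the minimum.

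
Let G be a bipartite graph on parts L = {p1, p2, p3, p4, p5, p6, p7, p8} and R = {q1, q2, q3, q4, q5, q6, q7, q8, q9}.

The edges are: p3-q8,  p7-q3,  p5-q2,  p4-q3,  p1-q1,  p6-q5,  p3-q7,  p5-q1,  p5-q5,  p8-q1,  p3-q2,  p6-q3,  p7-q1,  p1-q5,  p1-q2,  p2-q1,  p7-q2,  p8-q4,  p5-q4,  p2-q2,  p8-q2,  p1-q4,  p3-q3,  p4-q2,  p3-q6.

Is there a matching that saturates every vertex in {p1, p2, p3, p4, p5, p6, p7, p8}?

No

The set {p1, p2, p4, p5, p6, p7, p8} has only 5 neighbours ({q1, q2, q3, q4, q5}), so by Hall's theorem at most 6 of the 8 left vertices can be matched.
Hence no matching covers every left vertex.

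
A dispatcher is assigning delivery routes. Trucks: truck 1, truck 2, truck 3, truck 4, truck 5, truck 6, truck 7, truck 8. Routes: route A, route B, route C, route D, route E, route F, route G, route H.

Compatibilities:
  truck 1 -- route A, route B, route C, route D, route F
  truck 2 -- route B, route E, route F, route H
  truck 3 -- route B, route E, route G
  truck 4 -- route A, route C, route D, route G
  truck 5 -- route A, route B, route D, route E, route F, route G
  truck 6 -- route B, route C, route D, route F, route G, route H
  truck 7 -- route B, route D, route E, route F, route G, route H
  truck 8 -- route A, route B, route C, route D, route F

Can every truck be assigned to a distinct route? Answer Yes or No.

One maximum matching: truck 1–route A, truck 2–route F, truck 3–route B, truck 4–route C, truck 5–route E, truck 6–route G, truck 7–route H, truck 8–route D.
Every truck is matched, so this is a perfect matching.

Yes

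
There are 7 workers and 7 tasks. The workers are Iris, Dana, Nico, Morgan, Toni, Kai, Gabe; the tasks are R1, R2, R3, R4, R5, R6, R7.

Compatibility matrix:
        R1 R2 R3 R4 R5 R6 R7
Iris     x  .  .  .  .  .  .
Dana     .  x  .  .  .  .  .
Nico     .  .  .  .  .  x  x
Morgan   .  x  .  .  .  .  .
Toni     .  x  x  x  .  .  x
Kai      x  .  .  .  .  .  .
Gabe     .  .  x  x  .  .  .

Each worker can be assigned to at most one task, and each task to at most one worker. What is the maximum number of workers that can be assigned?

5

One maximum matching: Iris–R1, Dana–R2, Nico–R6, Toni–R7, Gabe–R4.
The set {Iris, Dana, Morgan, Kai} has only 2 neighbours ({R1, R2}), so by Hall's theorem at most 5 of the 7 workers can be matched.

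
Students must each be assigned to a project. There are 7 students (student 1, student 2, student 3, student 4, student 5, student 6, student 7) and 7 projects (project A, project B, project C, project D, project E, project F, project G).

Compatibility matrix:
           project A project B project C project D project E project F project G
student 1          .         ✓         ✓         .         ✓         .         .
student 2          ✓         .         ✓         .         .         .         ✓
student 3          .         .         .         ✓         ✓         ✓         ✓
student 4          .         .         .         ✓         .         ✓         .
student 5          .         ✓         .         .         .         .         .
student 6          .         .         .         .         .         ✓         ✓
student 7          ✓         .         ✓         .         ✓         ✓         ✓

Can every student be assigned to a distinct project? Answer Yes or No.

Yes

A valid assignment of size 7: student 1→project C, student 2→project A, student 3→project E, student 4→project D, student 5→project B, student 6→project F, student 7→project G.
Every student is matched, so this is a perfect matching.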